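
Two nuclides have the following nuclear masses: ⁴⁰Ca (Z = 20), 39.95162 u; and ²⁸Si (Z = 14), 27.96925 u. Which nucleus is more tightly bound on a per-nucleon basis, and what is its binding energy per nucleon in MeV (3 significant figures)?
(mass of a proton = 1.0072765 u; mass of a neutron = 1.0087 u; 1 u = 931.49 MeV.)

⁴⁰Ca; 8.57 MeV/nucleon

⁴⁰Ca: Σm = 20(1.0072765) + 20(1.0087) = 40.3195300 u; Δm = 0.3679100 u; E_B = 342.70 MeV; E_B/A = 8.568 MeV
²⁸Si: Σm = 14(1.0072765) + 14(1.0087) = 28.2236710 u; Δm = 0.2544210 u; E_B = 236.99 MeV; E_B/A = 8.464 MeV
⁴⁰Ca has the higher binding energy per nucleon, so it is the more tightly bound nucleus.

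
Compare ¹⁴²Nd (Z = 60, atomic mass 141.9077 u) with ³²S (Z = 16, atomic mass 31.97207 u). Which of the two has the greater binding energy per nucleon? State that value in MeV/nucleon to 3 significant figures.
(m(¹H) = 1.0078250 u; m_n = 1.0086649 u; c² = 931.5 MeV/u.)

³²S; 8.49 MeV/nucleon

¹⁴²Nd: Σm = 60(1.0078250) + 82(1.0086649) = 143.1800218 u; Δm = 1.2723218 u; E_B = 1185.2 MeV; E_B/A = 8.346 MeV
³²S: Σm = 16(1.0078250) + 16(1.0086649) = 32.2638384 u; Δm = 0.2917684 u; E_B = 271.78 MeV; E_B/A = 8.493 MeV
³²S has the higher binding energy per nucleon, so it is the more tightly bound nucleus.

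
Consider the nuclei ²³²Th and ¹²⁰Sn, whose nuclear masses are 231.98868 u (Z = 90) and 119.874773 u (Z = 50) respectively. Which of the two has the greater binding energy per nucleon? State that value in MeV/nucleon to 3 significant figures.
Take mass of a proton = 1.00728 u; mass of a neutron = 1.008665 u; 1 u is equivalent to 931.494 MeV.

¹²⁰Sn; 8.51 MeV/nucleon

²³²Th: Σm = 90(1.00728) + 142(1.008665) = 233.885630 u; Δm = 1.896950 u; E_B = 1767.0 MeV; E_B/A = 7.616 MeV
¹²⁰Sn: Σm = 50(1.00728) + 70(1.008665) = 120.970550 u; Δm = 1.095777 u; E_B = 1020.7 MeV; E_B/A = 8.506 MeV
¹²⁰Sn has the higher binding energy per nucleon, so it is the more tightly bound nucleus.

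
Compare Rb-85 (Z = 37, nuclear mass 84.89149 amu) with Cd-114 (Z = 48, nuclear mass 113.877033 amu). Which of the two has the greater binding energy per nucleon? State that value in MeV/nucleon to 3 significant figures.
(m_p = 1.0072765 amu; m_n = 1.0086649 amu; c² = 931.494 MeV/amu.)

Rb-85: Σm = 37(1.0072765) + 48(1.0086649) = 85.6851457 amu; Δm = 0.7936557 amu; E_B = 739.286 MeV; E_B/A = 8.697 MeV
Cd-114: Σm = 48(1.0072765) + 66(1.0086649) = 114.9211554 amu; Δm = 1.0441224 amu; E_B = 972.594 MeV; E_B/A = 8.532 MeV
Rb-85 has the higher binding energy per nucleon, so it is the more tightly bound nucleus.

Rb-85; 8.70 MeV/nucleon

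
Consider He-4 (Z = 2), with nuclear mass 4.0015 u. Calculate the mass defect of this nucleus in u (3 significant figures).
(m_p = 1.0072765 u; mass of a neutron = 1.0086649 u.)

Z = 2, so N = A − Z = 4 − 2 = 2.
Σm = 2·m_p + 2·m_n = 2.0145530 + 2.0173298 = 4.0318828 u
Mass defect Δm = 4.0318828 − 4.0015 = 0.0303828 u

0.0304 u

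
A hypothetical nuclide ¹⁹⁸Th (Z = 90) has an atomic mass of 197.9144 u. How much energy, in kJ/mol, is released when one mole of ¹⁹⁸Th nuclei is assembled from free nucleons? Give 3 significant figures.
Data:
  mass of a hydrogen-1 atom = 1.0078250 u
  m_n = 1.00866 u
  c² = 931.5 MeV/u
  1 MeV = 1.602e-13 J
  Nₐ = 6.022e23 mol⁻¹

1.55e+11 kJ/mol

Z = 90, so N = A − Z = 198 − 90 = 108.
Total constituent mass: 90 × 1.0078250 + 108 × 1.00866 = 199.6395300 u
Mass defect Δm = 199.6395300 − 197.9144 = 1.7251300 u
E_B = 1.7251300 × 931.5 = 1606.96 MeV
Per nucleus in joules: 1606.96 MeV × 1.602e-13 J/MeV = 2.5743e-10 J
Per mole: 2.5743e-10 J × 6.022e23 mol⁻¹ = 1.5502e+14 J/mol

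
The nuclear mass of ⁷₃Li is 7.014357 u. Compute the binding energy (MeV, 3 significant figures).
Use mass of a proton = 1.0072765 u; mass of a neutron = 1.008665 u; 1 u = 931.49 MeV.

Z = 3, so N = A − Z = 7 − 3 = 4.
Mass of separated nucleons = 3(1.0072765) + 4(1.008665) = 3.0218295 + 4.034660 = 7.0564895 u
Mass defect Δm = 7.0564895 − 7.014357 = 0.0421325 u
Binding energy = Δm·c² = 0.0421325 × 931.49 MeV/u = 39.2460 MeV

39.2 MeV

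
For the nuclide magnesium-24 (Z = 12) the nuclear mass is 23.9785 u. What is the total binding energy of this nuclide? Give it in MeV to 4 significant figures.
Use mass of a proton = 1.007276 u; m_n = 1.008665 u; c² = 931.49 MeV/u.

198.2 MeV

With 12 protons and 12 neutrons (A = 24):
Σm = 12·m_p + 12·m_n = 12.087312 + 12.103980 = 24.191292 u
Mass defect Δm = 24.191292 − 23.9785 = 0.212792 u
Converting to energy: 0.212792 u × 931.49 MeV/u = 198.214 MeV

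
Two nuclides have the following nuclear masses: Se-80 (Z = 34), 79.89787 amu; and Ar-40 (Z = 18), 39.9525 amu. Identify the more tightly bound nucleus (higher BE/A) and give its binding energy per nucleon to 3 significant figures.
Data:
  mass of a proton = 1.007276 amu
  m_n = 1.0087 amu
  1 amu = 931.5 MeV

Se-80; 8.73 MeV/nucleon

Se-80: Σm = 34(1.007276) + 46(1.0087) = 80.647584 amu; Δm = 0.749714 amu; E_B = 698.359 MeV; E_B/A = 8.729 MeV
Ar-40: Σm = 18(1.007276) + 22(1.0087) = 40.322368 amu; Δm = 0.369868 amu; E_B = 344.53 MeV; E_B/A = 8.613 MeV
Se-80 has the higher binding energy per nucleon, so it is the more tightly bound nucleus.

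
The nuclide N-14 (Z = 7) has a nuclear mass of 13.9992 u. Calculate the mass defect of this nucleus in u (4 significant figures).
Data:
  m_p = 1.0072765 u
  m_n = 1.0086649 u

Mass of separated nucleons = 7(1.0072765) + 7(1.0086649) = 7.0509355 + 7.0606543 = 14.1115898 u
The mass defect is 14.1115898 − 13.9992 = 0.1123898 u.

0.1124 u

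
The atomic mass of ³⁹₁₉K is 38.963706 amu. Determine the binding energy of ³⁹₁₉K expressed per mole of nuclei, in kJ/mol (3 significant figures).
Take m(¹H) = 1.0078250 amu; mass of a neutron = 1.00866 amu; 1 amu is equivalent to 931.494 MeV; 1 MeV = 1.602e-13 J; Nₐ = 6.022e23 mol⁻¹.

The nucleus contains 19 protons and 39 − 19 = 20 neutrons.
Σm = 19·m(¹H) + 20·m_n = 19.1486750 + 20.17320 = 39.3218750 amu
The mass defect is 39.3218750 − 38.963706 = 0.3581690 amu.
Converting to energy: 0.3581690 amu × 931.494 MeV/amu = 333.632 MeV
Per nucleus in joules: 333.632 MeV × 1.602e-13 J/MeV = 5.3448e-11 J
Per mole: 5.3448e-11 J × 6.022e23 mol⁻¹ = 3.2186e+13 J/mol

3.22e+10 kJ/mol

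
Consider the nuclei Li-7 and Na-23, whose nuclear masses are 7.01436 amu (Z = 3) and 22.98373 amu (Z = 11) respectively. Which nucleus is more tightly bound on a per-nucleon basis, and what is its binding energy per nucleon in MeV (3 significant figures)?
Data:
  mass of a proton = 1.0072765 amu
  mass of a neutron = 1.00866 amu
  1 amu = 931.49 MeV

Li-7: Σm = 3(1.0072765) + 4(1.00866) = 7.0564695 amu; Δm = 0.0421095 amu; E_B = 39.225 MeV; E_B/A = 5.604 MeV
Na-23: Σm = 11(1.0072765) + 12(1.00866) = 23.1839615 amu; Δm = 0.2002315 amu; E_B = 186.51 MeV; E_B/A = 8.109 MeV
Na-23 has the higher binding energy per nucleon, so it is the more tightly bound nucleus.

Na-23; 8.11 MeV/nucleon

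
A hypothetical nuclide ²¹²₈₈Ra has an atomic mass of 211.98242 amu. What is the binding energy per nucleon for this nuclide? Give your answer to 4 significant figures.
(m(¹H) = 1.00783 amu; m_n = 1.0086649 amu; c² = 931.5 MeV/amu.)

Z = 88, so N = A − Z = 212 − 88 = 124.
Total constituent mass: 88 × 1.00783 + 124 × 1.0086649 = 213.7634876 amu
The mass defect is 213.7634876 − 211.98242 = 1.7810676 amu.
E_B = 1.7810676 × 931.5 = 1659.06 MeV
Dividing by A = 212 gives 7.826 MeV per nucleon.

7.826 MeV/nucleon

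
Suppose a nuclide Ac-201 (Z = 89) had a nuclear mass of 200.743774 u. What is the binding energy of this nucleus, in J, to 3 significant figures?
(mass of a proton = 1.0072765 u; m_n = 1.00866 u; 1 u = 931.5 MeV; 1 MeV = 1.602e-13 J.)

2.80e-10 J

Mass of separated nucleons = 89(1.0072765) + 112(1.00866) = 89.6476085 + 112.96992 = 202.6175285 u
Mass defect Δm = 202.6175285 − 200.743774 = 1.8737545 u
Binding energy = Δm·c² = 1.8737545 × 931.5 MeV/u = 1745.40 MeV
In joules: 1745.40 MeV × 1.602e-13 J/MeV = 2.7961e-10 J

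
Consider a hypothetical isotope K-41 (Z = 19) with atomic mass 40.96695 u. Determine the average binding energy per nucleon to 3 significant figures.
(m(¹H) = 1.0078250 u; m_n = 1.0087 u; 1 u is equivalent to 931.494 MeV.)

Mass of separated nucleons = 19(1.0078250) + 22(1.0087) = 19.1486750 + 22.1914 = 41.3400750 u
Δm = 41.3400750 − 40.96695 = 0.3731250 u
Converting to energy: 0.3731250 u × 931.494 MeV/u = 347.564 MeV
Dividing by A = 41 gives 8.477 MeV per nucleon.

8.48 MeV/nucleon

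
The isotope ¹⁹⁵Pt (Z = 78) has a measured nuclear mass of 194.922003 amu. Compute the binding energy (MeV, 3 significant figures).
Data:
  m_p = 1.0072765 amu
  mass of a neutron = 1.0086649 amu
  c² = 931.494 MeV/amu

The nucleus contains 78 protons and 195 − 78 = 117 neutrons.
Σm = 78·m_p + 117·m_n = 78.5675670 + 118.0137933 = 196.5813603 amu
Mass defect Δm = 196.5813603 − 194.922003 = 1.6593573 amu
Binding energy = Δm·c² = 1.6593573 × 931.494 MeV/amu = 1545.68 MeV

1550 MeV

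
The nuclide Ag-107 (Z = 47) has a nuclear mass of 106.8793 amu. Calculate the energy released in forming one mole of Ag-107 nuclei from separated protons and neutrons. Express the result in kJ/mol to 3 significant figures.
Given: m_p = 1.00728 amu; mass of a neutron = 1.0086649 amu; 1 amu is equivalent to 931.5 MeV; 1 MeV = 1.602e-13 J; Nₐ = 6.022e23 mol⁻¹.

8.83e+10 kJ/mol

With 47 protons and 60 neutrons (A = 107):
Total constituent mass: 47 × 1.00728 + 60 × 1.0086649 = 107.8620540 amu
Δm = 107.8620540 − 106.8793 = 0.9827540 amu
E_B = 0.9827540 × 931.5 = 915.435 MeV
Per nucleus in joules: 915.435 MeV × 1.602e-13 J/MeV = 1.4665e-10 J
Per mole: 1.4665e-10 J × 6.022e23 mol⁻¹ = 8.8313e+13 J/mol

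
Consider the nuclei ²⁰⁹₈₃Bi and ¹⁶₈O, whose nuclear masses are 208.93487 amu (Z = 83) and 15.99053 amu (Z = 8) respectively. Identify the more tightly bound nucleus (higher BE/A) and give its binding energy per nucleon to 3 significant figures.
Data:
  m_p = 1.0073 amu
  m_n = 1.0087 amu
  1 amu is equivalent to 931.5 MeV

²⁰⁹₈₃Bi: Σm = 83(1.0073) + 126(1.0087) = 210.7021 amu; Δm = 1.76723 amu; E_B = 1646.17 MeV; E_B/A = 7.876 MeV
¹⁶₈O: Σm = 8(1.0073) + 8(1.0087) = 16.1280 amu; Δm = 0.13747 amu; E_B = 128.05 MeV; E_B/A = 8.003 MeV
¹⁶₈O has the higher binding energy per nucleon, so it is the more tightly bound nucleus.

¹⁶₈O; 8.00 MeV/nucleon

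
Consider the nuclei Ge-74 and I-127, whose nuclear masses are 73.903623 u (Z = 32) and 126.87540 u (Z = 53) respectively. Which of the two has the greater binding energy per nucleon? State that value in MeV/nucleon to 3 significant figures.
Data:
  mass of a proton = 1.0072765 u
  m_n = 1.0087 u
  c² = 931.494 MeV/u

Ge-74: Σm = 32(1.0072765) + 42(1.0087) = 74.5982480 u; Δm = 0.6946250 u; E_B = 647.04 MeV; E_B/A = 8.744 MeV
I-127: Σm = 53(1.0072765) + 74(1.0087) = 128.0294545 u; Δm = 1.1540545 u; E_B = 1074.99 MeV; E_B/A = 8.4645 MeV
Ge-74 has the higher binding energy per nucleon, so it is the more tightly bound nucleus.

Ge-74; 8.74 MeV/nucleon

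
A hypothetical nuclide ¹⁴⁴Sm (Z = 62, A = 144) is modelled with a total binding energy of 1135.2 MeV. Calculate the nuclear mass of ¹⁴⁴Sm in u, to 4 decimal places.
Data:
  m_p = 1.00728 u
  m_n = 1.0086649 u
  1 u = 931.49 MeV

143.9432 u

Mass defect = 1135.2 MeV / (931.49 MeV/u) = 1.218693 u
Constituent mass = 62(1.00728) + 82(1.0086649) = 145.1618818 u
Nuclear mass = 145.1618818 − 1.218693 = 143.9431888 u ≈ 143.9432 u (to 4 decimal places)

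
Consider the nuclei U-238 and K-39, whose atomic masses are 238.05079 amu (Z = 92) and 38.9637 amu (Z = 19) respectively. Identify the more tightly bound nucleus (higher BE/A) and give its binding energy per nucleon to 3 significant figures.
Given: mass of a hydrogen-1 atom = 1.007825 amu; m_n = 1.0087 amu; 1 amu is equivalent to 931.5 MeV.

U-238: Σm = 92(1.007825) + 146(1.0087) = 239.990100 amu; Δm = 1.939310 amu; E_B = 1806.5 MeV; E_B/A = 7.590 MeV
K-39: Σm = 19(1.007825) + 20(1.0087) = 39.322675 amu; Δm = 0.358975 amu; E_B = 334.39 MeV; E_B/A = 8.574 MeV
K-39 has the higher binding energy per nucleon, so it is the more tightly bound nucleus.

K-39; 8.57 MeV/nucleon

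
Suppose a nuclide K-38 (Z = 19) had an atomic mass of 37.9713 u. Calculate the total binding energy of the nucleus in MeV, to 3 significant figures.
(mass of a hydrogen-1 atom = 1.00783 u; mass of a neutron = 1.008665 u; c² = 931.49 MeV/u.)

With 19 protons and 19 neutrons (A = 38):
Total constituent mass: 19 × 1.00783 + 19 × 1.008665 = 38.313405 u
Mass defect Δm = 38.313405 − 37.9713 = 0.342105 u
Binding energy = Δm·c² = 0.342105 × 931.49 MeV/u = 318.667 MeV

319 MeV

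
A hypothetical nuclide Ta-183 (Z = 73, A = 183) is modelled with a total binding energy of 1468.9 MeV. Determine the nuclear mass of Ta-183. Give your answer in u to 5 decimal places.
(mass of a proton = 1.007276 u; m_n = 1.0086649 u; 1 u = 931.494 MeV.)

Mass defect = 1468.9 MeV / (931.494 MeV/u) = 1.5769291 u
Constituent mass = 73(1.007276) + 110(1.0086649) = 184.4842870 u
Nuclear mass = 184.4842870 − 1.5769291 = 182.9073579 u ≈ 182.90736 u (to 5 decimal places)

182.90736 u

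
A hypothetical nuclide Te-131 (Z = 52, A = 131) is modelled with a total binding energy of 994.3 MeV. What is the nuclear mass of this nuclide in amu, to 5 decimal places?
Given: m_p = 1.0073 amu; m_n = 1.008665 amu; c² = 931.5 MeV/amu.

Mass defect = 994.3 MeV / (931.5 MeV/amu) = 1.0674181 amu
Constituent mass = 52(1.0073) + 79(1.008665) = 132.064135 amu
Nuclear mass = 132.064135 − 1.0674181 = 130.9967169 amu ≈ 130.99672 amu (to 5 decimal places)

130.99672 amu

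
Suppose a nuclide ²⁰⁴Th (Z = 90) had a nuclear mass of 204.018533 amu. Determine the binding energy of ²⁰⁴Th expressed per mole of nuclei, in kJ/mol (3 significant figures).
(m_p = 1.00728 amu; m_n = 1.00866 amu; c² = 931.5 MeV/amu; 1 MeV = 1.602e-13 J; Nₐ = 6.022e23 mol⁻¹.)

Mass of separated nucleons = 90(1.00728) + 114(1.00866) = 90.65520 + 114.98724 = 205.64244 amu
Δm = 205.64244 − 204.018533 = 1.623907 amu
Binding energy = Δm·c² = 1.623907 × 931.5 MeV/amu = 1512.67 MeV
Per nucleus in joules: 1512.67 MeV × 1.602e-13 J/MeV = 2.4233e-10 J
Per mole: 2.4233e-10 J × 6.022e23 mol⁻¹ = 1.4593e+14 J/mol

1.46e+11 kJ/mol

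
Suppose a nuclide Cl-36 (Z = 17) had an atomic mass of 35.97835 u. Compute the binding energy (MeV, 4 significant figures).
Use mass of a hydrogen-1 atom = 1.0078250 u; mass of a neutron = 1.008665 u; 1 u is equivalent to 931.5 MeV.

With 17 protons and 19 neutrons (A = 36):
Mass of separated nucleons = 17(1.0078250) + 19(1.008665) = 17.1330250 + 19.164635 = 36.2976600 u
The mass defect is 36.2976600 − 35.97835 = 0.3193100 u.
E_B = 0.3193100 × 931.5 = 297.437 MeV

297.4 MeV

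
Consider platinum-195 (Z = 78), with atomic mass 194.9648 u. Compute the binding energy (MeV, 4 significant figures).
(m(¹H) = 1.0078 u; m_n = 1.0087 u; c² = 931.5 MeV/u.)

1548 MeV

Total constituent mass: 78 × 1.0078 + 117 × 1.0087 = 196.6263 u
Mass defect Δm = 196.6263 − 194.9648 = 1.6615 u
Converting to energy: 1.6615 u × 931.5 MeV/u = 1547.69 MeV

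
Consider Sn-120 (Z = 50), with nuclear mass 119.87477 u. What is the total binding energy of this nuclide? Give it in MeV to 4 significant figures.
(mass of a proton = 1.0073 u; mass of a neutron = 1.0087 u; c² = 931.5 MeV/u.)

1024 MeV

The nucleus contains 50 protons and 120 − 50 = 70 neutrons.
Σm = 50·m_p + 70·m_n = 50.3650 + 70.6090 = 120.9740 u
The mass defect is 120.9740 − 119.87477 = 1.09923 u.
E_B = 1.09923 × 931.5 = 1023.93 MeV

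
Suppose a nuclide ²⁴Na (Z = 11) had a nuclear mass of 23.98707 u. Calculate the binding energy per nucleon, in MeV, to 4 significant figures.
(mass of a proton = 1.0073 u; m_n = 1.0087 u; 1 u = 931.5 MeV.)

8.008 MeV/nucleon

Z = 11, so N = A − Z = 24 − 11 = 13.
Total constituent mass: 11 × 1.0073 + 13 × 1.0087 = 24.1934 u
The mass defect is 24.1934 − 23.98707 = 0.20633 u.
E_B = 0.20633 × 931.5 = 192.196 MeV
Dividing by A = 24 gives 8.008 MeV per nucleon.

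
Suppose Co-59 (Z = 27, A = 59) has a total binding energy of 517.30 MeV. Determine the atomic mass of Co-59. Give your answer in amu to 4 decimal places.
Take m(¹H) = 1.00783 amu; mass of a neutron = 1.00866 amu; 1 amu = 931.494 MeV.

58.9332 amu

Mass defect = 517.30 MeV / (931.494 MeV/amu) = 0.555344 amu
Constituent mass = 27(1.00783) + 32(1.00866) = 59.48853 amu
Atomic mass = 59.48853 − 0.555344 = 58.933186 amu ≈ 58.9332 amu (to 4 decimal places)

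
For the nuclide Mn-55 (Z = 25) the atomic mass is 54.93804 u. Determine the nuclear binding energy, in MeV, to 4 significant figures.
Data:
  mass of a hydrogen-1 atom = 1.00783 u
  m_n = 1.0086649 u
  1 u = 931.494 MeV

482.2 MeV

Total constituent mass: 25 × 1.00783 + 30 × 1.0086649 = 55.4556970 u
Δm = 55.4556970 − 54.93804 = 0.5176570 u
Binding energy = Δm·c² = 0.5176570 × 931.494 MeV/u = 482.194 MeV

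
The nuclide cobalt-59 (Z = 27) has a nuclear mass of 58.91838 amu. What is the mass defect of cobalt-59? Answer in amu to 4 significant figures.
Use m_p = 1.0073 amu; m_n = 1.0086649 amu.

0.5560 amu

Total constituent mass: 27 × 1.0073 + 32 × 1.0086649 = 59.4743768 amu
Δm = 59.4743768 − 58.91838 = 0.5559968 amu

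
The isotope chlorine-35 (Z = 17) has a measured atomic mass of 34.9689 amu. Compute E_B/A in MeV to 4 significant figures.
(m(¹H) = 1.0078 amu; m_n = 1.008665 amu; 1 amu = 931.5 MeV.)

Mass of separated nucleons = 17(1.0078) + 18(1.008665) = 17.1326 + 18.155970 = 35.288570 amu
The mass defect is 35.288570 − 34.9689 = 0.319670 amu.
E_B = 0.319670 × 931.5 = 297.773 MeV
Dividing by A = 35 gives 8.508 MeV per nucleon.

8.508 MeV/nucleon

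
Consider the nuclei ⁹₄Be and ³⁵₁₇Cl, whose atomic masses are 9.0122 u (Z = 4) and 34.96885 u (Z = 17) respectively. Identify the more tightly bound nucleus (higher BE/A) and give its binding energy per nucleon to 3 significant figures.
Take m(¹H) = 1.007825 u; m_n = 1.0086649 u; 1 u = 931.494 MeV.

⁹₄Be: Σm = 4(1.007825) + 5(1.0086649) = 9.0746245 u; Δm = 0.0624245 u; E_B = 58.148 MeV; E_B/A = 6.461 MeV
³⁵₁₇Cl: Σm = 17(1.007825) + 18(1.0086649) = 35.2889932 u; Δm = 0.3201432 u; E_B = 298.21 MeV; E_B/A = 8.520 MeV
³⁵₁₇Cl has the higher binding energy per nucleon, so it is the more tightly bound nucleus.

³⁵₁₇Cl; 8.52 MeV/nucleon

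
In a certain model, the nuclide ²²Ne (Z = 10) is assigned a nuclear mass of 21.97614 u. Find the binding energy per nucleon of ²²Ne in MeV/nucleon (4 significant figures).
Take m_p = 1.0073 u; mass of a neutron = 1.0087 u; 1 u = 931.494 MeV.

8.521 MeV/nucleon

The nucleus contains 10 protons and 22 − 10 = 12 neutrons.
Σm = 10·m_p + 12·m_n = 10.0730 + 12.1044 = 22.1774 u
The mass defect is 22.1774 − 21.97614 = 0.20126 u.
Binding energy = Δm·c² = 0.20126 × 931.494 MeV/u = 187.472 MeV
BE/A = 187.472 MeV / 22 = 8.521 MeV/nucleon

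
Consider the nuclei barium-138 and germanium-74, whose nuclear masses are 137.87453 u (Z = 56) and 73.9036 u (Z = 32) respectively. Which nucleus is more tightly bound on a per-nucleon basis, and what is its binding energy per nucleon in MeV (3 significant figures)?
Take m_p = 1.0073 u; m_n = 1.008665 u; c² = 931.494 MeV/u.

germanium-74; 8.74 MeV/nucleon

barium-138: Σm = 56(1.0073) + 82(1.008665) = 139.119330 u; Δm = 1.244800 u; E_B = 1159.5 MeV; E_B/A = 8.402 MeV
germanium-74: Σm = 32(1.0073) + 42(1.008665) = 74.597530 u; Δm = 0.693930 u; E_B = 646.39 MeV; E_B/A = 8.735 MeV
germanium-74 has the higher binding energy per nucleon, so it is the more tightly bound nucleus.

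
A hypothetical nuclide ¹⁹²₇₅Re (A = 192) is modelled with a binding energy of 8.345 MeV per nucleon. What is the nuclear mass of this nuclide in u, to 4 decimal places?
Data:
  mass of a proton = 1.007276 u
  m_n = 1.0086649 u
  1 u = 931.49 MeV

191.8394 u

Total binding energy = 192 × 8.345 = 1602.240 MeV
Mass defect = 1602.240 MeV / (931.49 MeV/u) = 1.720083 u
Constituent mass = 75(1.007276) + 117(1.0086649) = 193.5594933 u
Nuclear mass = 193.5594933 − 1.720083 = 191.8394103 u ≈ 191.8394 u (to 4 decimal places)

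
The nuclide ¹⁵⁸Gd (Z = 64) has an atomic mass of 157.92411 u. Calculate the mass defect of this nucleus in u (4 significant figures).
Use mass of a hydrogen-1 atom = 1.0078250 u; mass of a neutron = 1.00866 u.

Σm = 64·m(¹H) + 94·m_n = 64.5008000 + 94.81404 = 159.3148400 u
The mass defect is 159.3148400 − 157.92411 = 1.3907300 u.

1.391 u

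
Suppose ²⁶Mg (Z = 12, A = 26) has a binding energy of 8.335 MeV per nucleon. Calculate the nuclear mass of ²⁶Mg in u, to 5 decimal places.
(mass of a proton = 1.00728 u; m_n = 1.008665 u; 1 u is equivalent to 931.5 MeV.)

25.97602 u

Total binding energy = 26 × 8.335 = 216.710 MeV
Mass defect = 216.710 MeV / (931.5 MeV/u) = 0.2326463 u
Constituent mass = 12(1.00728) + 14(1.008665) = 26.208670 u
Nuclear mass = 26.208670 − 0.2326463 = 25.9760237 u ≈ 25.97602 u (to 5 decimal places)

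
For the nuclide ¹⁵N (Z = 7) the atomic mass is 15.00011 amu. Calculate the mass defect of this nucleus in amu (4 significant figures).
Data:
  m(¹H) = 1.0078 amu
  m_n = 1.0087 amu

The nucleus contains 7 protons and 15 − 7 = 8 neutrons.
Total constituent mass: 7 × 1.0078 + 8 × 1.0087 = 15.1242 amu
Mass defect Δm = 15.1242 − 15.00011 = 0.12409 amu

0.1241 amu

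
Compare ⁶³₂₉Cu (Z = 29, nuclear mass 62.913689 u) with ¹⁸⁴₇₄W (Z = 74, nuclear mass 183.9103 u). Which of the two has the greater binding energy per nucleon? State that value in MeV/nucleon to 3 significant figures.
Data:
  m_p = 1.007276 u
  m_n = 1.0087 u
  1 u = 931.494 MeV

⁶³₂₉Cu; 8.77 MeV/nucleon

⁶³₂₉Cu: Σm = 29(1.007276) + 34(1.0087) = 63.506804 u; Δm = 0.593115 u; E_B = 552.48 MeV; E_B/A = 8.770 MeV
¹⁸⁴₇₄W: Σm = 74(1.007276) + 110(1.0087) = 185.495424 u; Δm = 1.585124 u; E_B = 1476.53 MeV; E_B/A = 8.0246 MeV
⁶³₂₉Cu has the higher binding energy per nucleon, so it is the more tightly bound nucleus.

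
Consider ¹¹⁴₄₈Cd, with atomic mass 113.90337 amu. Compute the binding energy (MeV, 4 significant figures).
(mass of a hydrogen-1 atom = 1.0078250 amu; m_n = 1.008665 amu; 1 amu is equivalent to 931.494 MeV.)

With 48 protons and 66 neutrons (A = 114):
Total constituent mass: 48 × 1.0078250 + 66 × 1.008665 = 114.9474900 amu
The mass defect is 114.9474900 − 113.90337 = 1.0441200 amu.
Converting to energy: 1.0441200 amu × 931.494 MeV/amu = 972.592 MeV

972.6 MeV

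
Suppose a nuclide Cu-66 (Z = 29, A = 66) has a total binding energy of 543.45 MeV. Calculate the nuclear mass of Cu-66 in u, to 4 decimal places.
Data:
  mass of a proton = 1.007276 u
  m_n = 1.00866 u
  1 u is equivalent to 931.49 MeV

65.9480 u

Mass defect = 543.45 MeV / (931.49 MeV/u) = 0.583420 u
Constituent mass = 29(1.007276) + 37(1.00866) = 66.531424 u
Nuclear mass = 66.531424 − 0.583420 = 65.948004 u ≈ 65.9480 u (to 4 decimal places)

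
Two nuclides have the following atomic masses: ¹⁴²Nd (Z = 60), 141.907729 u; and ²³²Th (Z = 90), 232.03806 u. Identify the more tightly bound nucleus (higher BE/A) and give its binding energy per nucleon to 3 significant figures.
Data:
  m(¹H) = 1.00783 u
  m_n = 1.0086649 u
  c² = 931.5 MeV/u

¹⁴²Nd: Σm = 60(1.00783) + 82(1.0086649) = 143.1803218 u; Δm = 1.2725928 u; E_B = 1185.4 MeV; E_B/A = 8.348 MeV
²³²Th: Σm = 90(1.00783) + 142(1.0086649) = 233.9351158 u; Δm = 1.8970558 u; E_B = 1767.1 MeV; E_B/A = 7.617 MeV
¹⁴²Nd has the higher binding energy per nucleon, so it is the more tightly bound nucleus.

¹⁴²Nd; 8.35 MeV/nucleon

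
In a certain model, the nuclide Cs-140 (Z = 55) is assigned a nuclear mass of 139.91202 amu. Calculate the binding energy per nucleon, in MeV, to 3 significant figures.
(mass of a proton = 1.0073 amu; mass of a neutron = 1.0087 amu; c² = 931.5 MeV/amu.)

8.18 MeV/nucleon

Total constituent mass: 55 × 1.0073 + 85 × 1.0087 = 141.1410 amu
Δm = 141.1410 − 139.91202 = 1.22898 amu
Binding energy = Δm·c² = 1.22898 × 931.5 MeV/amu = 1144.79 MeV
BE/A = 1144.79 MeV / 140 = 8.177 MeV/nucleon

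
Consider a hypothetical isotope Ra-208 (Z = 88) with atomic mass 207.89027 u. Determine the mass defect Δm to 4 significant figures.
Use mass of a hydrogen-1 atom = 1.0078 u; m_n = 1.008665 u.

1.836 u

Total constituent mass: 88 × 1.0078 + 120 × 1.008665 = 209.726200 u
Mass defect Δm = 209.726200 − 207.89027 = 1.835930 u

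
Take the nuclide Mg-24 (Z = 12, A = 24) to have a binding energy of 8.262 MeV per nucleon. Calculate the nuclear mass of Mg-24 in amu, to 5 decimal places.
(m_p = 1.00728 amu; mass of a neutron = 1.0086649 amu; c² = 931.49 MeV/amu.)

Total binding energy = 24 × 8.262 = 198.288 MeV
Mass defect = 198.288 MeV / (931.49 MeV/amu) = 0.2128719 amu
Constituent mass = 12(1.00728) + 12(1.0086649) = 24.1913388 amu
Nuclear mass = 24.1913388 − 0.2128719 = 23.9784669 amu ≈ 23.97847 amu (to 5 decimal places)

23.97847 amu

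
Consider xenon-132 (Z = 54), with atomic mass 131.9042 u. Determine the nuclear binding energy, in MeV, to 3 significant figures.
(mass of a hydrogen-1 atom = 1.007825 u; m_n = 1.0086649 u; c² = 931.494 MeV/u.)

Σm = 54·m(¹H) + 78·m_n = 54.422550 + 78.6758622 = 133.0984122 u
Δm = 133.0984122 − 131.9042 = 1.1942122 u
Converting to energy: 1.1942122 u × 931.494 MeV/u = 1112.40 MeV

1110 MeV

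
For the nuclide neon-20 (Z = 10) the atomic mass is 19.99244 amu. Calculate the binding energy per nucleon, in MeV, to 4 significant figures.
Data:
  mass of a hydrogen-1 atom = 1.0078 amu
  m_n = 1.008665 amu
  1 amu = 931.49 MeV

Total constituent mass: 10 × 1.0078 + 10 × 1.008665 = 20.164650 amu
Δm = 20.164650 − 19.99244 = 0.172210 amu
Binding energy = Δm·c² = 0.172210 × 931.49 MeV/amu = 160.412 MeV
BE/A = 160.412 MeV / 20 = 8.021 MeV/nucleon

8.021 MeV/nucleon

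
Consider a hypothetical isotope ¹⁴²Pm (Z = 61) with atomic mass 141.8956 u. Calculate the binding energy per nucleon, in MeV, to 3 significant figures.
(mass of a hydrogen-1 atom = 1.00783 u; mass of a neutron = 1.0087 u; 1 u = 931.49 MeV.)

Mass of separated nucleons = 61(1.00783) + 81(1.0087) = 61.47763 + 81.7047 = 143.18233 u
The mass defect is 143.18233 − 141.8956 = 1.28673 u.
E_B = 1.28673 × 931.49 = 1198.58 MeV
Per nucleon: 1198.58 / 142 = 8.441 MeV

8.44 MeV/nucleon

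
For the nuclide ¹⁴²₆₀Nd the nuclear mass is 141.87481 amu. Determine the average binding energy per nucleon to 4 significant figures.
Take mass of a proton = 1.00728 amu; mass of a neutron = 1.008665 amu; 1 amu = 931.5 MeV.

8.348 MeV/nucleon

Total constituent mass: 60 × 1.00728 + 82 × 1.008665 = 143.147330 amu
The mass defect is 143.147330 − 141.87481 = 1.272520 amu.
E_B = 1.272520 × 931.5 = 1185.35 MeV
Dividing by A = 142 gives 8.348 MeV per nucleon.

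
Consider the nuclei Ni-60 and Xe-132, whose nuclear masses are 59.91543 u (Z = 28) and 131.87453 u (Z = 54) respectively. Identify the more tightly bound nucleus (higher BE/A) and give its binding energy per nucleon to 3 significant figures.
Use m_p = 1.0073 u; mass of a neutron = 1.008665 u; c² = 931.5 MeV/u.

Ni-60; 8.79 MeV/nucleon

Ni-60: Σm = 28(1.0073) + 32(1.008665) = 60.481680 u; Δm = 0.566250 u; E_B = 527.46 MeV; E_B/A = 8.791 MeV
Xe-132: Σm = 54(1.0073) + 78(1.008665) = 133.070070 u; Δm = 1.195540 u; E_B = 1113.65 MeV; E_B/A = 8.437 MeV
Ni-60 has the higher binding energy per nucleon, so it is the more tightly bound nucleus.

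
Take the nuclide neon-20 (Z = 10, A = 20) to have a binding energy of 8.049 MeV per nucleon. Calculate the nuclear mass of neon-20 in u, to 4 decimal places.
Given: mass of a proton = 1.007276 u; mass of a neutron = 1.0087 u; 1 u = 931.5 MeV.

Total binding energy = 20 × 8.049 = 160.980 MeV
Mass defect = 160.980 MeV / (931.5 MeV/u) = 0.172818 u
Constituent mass = 10(1.007276) + 10(1.0087) = 20.159760 u
Nuclear mass = 20.159760 − 0.172818 = 19.986942 u ≈ 19.9869 u (to 4 decimal places)

19.9869 u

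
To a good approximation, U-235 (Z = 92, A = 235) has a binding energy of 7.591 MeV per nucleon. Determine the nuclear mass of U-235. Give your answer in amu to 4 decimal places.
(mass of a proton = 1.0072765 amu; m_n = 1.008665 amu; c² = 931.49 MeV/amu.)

Total binding energy = 235 × 7.591 = 1783.885 MeV
Mass defect = 1783.885 MeV / (931.49 MeV/amu) = 1.915088 amu
Constituent mass = 92(1.0072765) + 143(1.008665) = 236.9085330 amu
Nuclear mass = 236.9085330 − 1.915088 = 234.9934450 amu ≈ 234.9934 amu (to 4 decimal places)

234.9934 amu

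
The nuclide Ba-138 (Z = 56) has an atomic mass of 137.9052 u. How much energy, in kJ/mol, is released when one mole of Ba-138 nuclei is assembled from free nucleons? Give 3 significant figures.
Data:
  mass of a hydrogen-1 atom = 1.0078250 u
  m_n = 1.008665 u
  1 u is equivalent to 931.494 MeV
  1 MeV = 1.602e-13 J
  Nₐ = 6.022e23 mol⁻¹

1.12e+11 kJ/mol

The nucleus contains 56 protons and 138 − 56 = 82 neutrons.
Total constituent mass: 56 × 1.0078250 + 82 × 1.008665 = 139.1487300 u
Δm = 139.1487300 − 137.9052 = 1.2435300 u
E_B = 1.2435300 × 931.494 = 1158.34 MeV
Per nucleus in joules: 1158.34 MeV × 1.602e-13 J/MeV = 1.8557e-10 J
Per mole: 1.8557e-10 J × 6.022e23 mol⁻¹ = 1.1175e+14 J/mol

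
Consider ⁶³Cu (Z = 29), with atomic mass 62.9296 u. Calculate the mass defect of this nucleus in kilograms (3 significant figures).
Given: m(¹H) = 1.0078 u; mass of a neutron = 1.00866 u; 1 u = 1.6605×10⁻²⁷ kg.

9.81e-28 kg

Σm = 29·m(¹H) + 34·m_n = 29.2262 + 34.29444 = 63.52064 u
Δm = 63.52064 − 62.9296 = 0.59104 u
In SI units: 0.59104 u × 1.6605×10⁻²⁷ kg/u = 9.8142e-28 kg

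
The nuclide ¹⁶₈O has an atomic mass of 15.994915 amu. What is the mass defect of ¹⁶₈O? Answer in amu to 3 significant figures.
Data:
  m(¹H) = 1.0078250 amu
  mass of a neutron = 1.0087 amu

0.137 amu

Z = 8, so N = A − Z = 16 − 8 = 8.
Σm = 8·m(¹H) + 8·m_n = 8.0626000 + 8.0696 = 16.1322000 amu
Δm = 16.1322000 − 15.994915 = 0.1372850 amu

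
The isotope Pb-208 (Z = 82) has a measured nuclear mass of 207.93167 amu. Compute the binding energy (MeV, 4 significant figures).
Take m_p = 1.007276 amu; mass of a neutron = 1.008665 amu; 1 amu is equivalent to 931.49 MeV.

The nucleus contains 82 protons and 208 − 82 = 126 neutrons.
Total constituent mass: 82 × 1.007276 + 126 × 1.008665 = 209.688422 amu
Mass defect Δm = 209.688422 − 207.93167 = 1.756752 amu
Converting to energy: 1.756752 amu × 931.49 MeV/amu = 1636.40 MeV

1636 MeV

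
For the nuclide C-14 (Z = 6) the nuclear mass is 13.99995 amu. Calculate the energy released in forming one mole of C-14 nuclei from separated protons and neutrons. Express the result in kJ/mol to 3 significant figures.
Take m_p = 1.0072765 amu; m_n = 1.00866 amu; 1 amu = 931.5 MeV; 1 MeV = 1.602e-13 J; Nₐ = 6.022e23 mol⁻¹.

Σm = 6·m_p + 8·m_n = 6.0436590 + 8.06928 = 14.1129390 amu
Mass defect Δm = 14.1129390 − 13.99995 = 0.1129890 amu
Binding energy = Δm·c² = 0.1129890 × 931.5 MeV/amu = 105.249 MeV
Per nucleus in joules: 105.249 MeV × 1.602e-13 J/MeV = 1.6861e-11 J
Per mole: 1.6861e-11 J × 6.022e23 mol⁻¹ = 1.0154e+13 J/mol

1.02e+10 kJ/mol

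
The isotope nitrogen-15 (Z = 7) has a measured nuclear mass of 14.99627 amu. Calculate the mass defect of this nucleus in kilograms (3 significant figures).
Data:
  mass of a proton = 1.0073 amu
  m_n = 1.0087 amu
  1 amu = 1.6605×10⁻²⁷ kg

2.07e-28 kg

Z = 7, so N = A − Z = 15 − 7 = 8.
Σm = 7·m_p + 8·m_n = 7.0511 + 8.0696 = 15.1207 amu
The mass defect is 15.1207 − 14.99627 = 0.12443 amu.
In SI units: 0.12443 amu × 1.6605×10⁻²⁷ kg/amu = 2.0662e-28 kg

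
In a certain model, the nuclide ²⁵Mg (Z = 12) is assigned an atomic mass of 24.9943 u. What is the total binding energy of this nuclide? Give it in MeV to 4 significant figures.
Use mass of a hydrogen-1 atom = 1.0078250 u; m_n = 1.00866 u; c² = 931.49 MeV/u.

The nucleus contains 12 protons and 25 − 12 = 13 neutrons.
Mass of separated nucleons = 12(1.0078250) + 13(1.00866) = 12.0939000 + 13.11258 = 25.2064800 u
Mass defect Δm = 25.2064800 − 24.9943 = 0.2121800 u
E_B = 0.2121800 × 931.49 = 197.644 MeV

197.6 MeV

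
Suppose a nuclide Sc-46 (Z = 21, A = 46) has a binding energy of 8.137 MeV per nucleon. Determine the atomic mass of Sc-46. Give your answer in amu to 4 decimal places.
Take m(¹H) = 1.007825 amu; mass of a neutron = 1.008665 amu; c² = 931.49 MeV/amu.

Total binding energy = 46 × 8.137 = 374.302 MeV
Mass defect = 374.302 MeV / (931.49 MeV/amu) = 0.401831 amu
Constituent mass = 21(1.007825) + 25(1.008665) = 46.380950 amu
Atomic mass = 46.380950 − 0.401831 = 45.979119 amu ≈ 45.9791 amu (to 4 decimal places)

45.9791 amu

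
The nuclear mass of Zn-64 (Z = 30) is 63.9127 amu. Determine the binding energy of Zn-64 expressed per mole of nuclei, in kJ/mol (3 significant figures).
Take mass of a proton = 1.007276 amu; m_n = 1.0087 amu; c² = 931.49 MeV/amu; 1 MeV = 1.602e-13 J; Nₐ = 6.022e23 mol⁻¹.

The nucleus contains 30 protons and 64 − 30 = 34 neutrons.
Total constituent mass: 30 × 1.007276 + 34 × 1.0087 = 64.514080 amu
The mass defect is 64.514080 − 63.9127 = 0.601380 amu.
E_B = 0.601380 × 931.49 = 560.179 MeV
Per nucleus in joules: 560.179 MeV × 1.602e-13 J/MeV = 8.9741e-11 J
Per mole: 8.9741e-11 J × 6.022e23 mol⁻¹ = 5.4042e+13 J/mol

5.40e+10 kJ/mol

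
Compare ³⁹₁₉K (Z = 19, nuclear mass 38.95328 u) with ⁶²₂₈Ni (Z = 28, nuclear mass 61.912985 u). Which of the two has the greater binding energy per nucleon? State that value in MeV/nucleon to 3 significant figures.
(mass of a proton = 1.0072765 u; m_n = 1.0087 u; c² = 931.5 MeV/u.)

³⁹₁₉K: Σm = 19(1.0072765) + 20(1.0087) = 39.3122535 u; Δm = 0.3589735 u; E_B = 334.38 MeV; E_B/A = 8.574 MeV
⁶²₂₈Ni: Σm = 28(1.0072765) + 34(1.0087) = 62.4995420 u; Δm = 0.5865570 u; E_B = 546.38 MeV; E_B/A = 8.813 MeV
⁶²₂₈Ni has the higher binding energy per nucleon, so it is the more tightly bound nucleus.

⁶²₂₈Ni; 8.81 MeV/nucleon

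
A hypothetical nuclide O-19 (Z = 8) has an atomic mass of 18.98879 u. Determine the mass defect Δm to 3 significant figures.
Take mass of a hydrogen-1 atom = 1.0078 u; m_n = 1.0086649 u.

0.169 u

The nucleus contains 8 protons and 19 − 8 = 11 neutrons.
Mass of separated nucleons = 8(1.0078) + 11(1.0086649) = 8.0624 + 11.0953139 = 19.1577139 u
The mass defect is 19.1577139 − 18.98879 = 0.1689239 u.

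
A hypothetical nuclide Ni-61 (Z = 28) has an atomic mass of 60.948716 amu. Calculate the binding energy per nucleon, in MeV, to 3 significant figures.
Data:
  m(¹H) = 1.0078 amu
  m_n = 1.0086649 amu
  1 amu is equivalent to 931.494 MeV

8.48 MeV/nucleon

The nucleus contains 28 protons and 61 − 28 = 33 neutrons.
Σm = 28·m(¹H) + 33·m_n = 28.2184 + 33.2859417 = 61.5043417 amu
The mass defect is 61.5043417 − 60.948716 = 0.5556257 amu.
Binding energy = Δm·c² = 0.5556257 × 931.494 MeV/amu = 517.562 MeV
Per nucleon: 517.562 / 61 = 8.4846 MeV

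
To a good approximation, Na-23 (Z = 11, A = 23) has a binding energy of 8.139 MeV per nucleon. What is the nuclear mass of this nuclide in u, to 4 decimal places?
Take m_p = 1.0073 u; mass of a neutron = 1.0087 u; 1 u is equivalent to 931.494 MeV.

Total binding energy = 23 × 8.139 = 187.197 MeV
Mass defect = 187.197 MeV / (931.494 MeV/u) = 0.200964 u
Constituent mass = 11(1.0073) + 12(1.0087) = 23.1847 u
Nuclear mass = 23.1847 − 0.200964 = 22.983736 u ≈ 22.9837 u (to 4 decimal places)

22.9837 u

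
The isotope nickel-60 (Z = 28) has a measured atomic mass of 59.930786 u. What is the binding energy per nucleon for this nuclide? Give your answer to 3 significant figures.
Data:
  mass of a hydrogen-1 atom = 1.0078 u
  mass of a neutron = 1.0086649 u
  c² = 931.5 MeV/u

8.77 MeV/nucleon

Z = 28, so N = A − Z = 60 − 28 = 32.
Mass of separated nucleons = 28(1.0078) + 32(1.0086649) = 28.2184 + 32.2772768 = 60.4956768 u
Δm = 60.4956768 − 59.930786 = 0.5648908 u
Binding energy = Δm·c² = 0.5648908 × 931.5 MeV/u = 526.196 MeV
BE/A = 526.196 MeV / 60 = 8.770 MeV/nucleon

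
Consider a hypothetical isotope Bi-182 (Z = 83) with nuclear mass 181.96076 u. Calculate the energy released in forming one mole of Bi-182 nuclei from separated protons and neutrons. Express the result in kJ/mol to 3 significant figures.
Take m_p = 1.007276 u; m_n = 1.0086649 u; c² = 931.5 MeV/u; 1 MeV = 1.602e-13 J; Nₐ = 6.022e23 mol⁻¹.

1.35e+11 kJ/mol

Total constituent mass: 83 × 1.007276 + 99 × 1.0086649 = 183.4617331 u
Δm = 183.4617331 − 181.96076 = 1.5009731 u
E_B = 1.5009731 × 931.5 = 1398.16 MeV
Per nucleus in joules: 1398.16 MeV × 1.602e-13 J/MeV = 2.2399e-10 J
Per mole: 2.2399e-10 J × 6.022e23 mol⁻¹ = 1.3489e+14 J/mol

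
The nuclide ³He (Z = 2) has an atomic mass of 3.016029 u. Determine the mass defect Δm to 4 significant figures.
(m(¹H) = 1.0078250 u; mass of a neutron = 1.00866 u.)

0.008281 u

Total constituent mass: 2 × 1.0078250 + 1 × 1.00866 = 3.0243100 u
Δm = 3.0243100 − 3.016029 = 0.0082810 u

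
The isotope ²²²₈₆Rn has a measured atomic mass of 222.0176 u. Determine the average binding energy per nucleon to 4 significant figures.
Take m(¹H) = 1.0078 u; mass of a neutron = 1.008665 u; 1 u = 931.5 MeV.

The nucleus contains 86 protons and 222 − 86 = 136 neutrons.
Total constituent mass: 86 × 1.0078 + 136 × 1.008665 = 223.849240 u
Mass defect Δm = 223.849240 − 222.0176 = 1.831640 u
Binding energy = Δm·c² = 1.831640 × 931.5 MeV/u = 1706.17 MeV
BE/A = 1706.17 MeV / 222 = 7.685 MeV/nucleon

7.685 MeV/nucleon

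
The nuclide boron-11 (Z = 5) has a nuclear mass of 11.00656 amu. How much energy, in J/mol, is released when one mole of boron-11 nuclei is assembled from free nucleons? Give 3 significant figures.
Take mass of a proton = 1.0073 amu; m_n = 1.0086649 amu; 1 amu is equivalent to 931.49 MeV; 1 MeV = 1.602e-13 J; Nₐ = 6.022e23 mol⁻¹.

With 5 protons and 6 neutrons (A = 11):
Mass of separated nucleons = 5(1.0073) + 6(1.0086649) = 5.0365 + 6.0519894 = 11.0884894 amu
The mass defect is 11.0884894 − 11.00656 = 0.0819294 amu.
E_B = 0.0819294 × 931.49 = 76.3164 MeV
Per nucleus in joules: 76.3164 MeV × 1.602e-13 J/MeV = 1.2226e-11 J
Per mole: 1.2226e-11 J × 6.022e23 mol⁻¹ = 7.3625e+12 J/mol

7.36e+12 J/mol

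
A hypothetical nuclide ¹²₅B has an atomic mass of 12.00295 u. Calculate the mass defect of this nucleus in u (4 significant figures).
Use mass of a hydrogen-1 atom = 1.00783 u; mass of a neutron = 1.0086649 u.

Total constituent mass: 5 × 1.00783 + 7 × 1.0086649 = 12.0998043 u
Mass defect Δm = 12.0998043 − 12.00295 = 0.0968543 u

0.09685 u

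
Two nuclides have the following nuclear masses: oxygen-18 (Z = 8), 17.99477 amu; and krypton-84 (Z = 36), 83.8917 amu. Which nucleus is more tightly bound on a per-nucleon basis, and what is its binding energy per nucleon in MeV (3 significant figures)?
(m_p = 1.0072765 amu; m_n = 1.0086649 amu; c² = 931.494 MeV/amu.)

krypton-84; 8.72 MeV/nucleon

oxygen-18: Σm = 8(1.0072765) + 10(1.0086649) = 18.1448610 amu; Δm = 0.1500910 amu; E_B = 139.81 MeV; E_B/A = 7.767 MeV
krypton-84: Σm = 36(1.0072765) + 48(1.0086649) = 84.6778692 amu; Δm = 0.7861692 amu; E_B = 732.31 MeV; E_B/A = 8.718 MeV
krypton-84 has the higher binding energy per nucleon, so it is the more tightly bound nucleus.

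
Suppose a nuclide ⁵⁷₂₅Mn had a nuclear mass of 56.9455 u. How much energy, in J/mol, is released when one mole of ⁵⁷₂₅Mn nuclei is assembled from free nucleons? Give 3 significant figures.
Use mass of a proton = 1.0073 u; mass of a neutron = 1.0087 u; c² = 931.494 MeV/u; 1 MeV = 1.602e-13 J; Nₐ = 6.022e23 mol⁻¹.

4.63e+13 J/mol

Σm = 25·m_p + 32·m_n = 25.1825 + 32.2784 = 57.4609 u
Δm = 57.4609 − 56.9455 = 0.5154 u
E_B = 0.5154 × 931.494 = 480.092 MeV
Per nucleus in joules: 480.092 MeV × 1.602e-13 J/MeV = 7.6911e-11 J
Per mole: 7.6911e-11 J × 6.022e23 mol⁻¹ = 4.6316e+13 J/mol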